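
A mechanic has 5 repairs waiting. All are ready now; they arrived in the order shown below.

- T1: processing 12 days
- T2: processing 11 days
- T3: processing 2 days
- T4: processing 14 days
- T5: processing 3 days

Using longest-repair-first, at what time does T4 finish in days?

LPT (decreasing processing time): T4 T1 T2 T5 T3.
T4: 0→14

14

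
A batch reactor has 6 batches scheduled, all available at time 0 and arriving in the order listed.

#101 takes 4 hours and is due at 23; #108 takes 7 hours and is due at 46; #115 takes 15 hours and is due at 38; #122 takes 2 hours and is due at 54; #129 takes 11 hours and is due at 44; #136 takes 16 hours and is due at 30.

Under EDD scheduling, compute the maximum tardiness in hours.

7

EDD (increasing due date): #101 #136 #115 #129 #108 #122.
#101: 0→4, due 23, tardiness 0
#136: 4→20, due 30, tardiness 0
#115: 20→35, due 38, tardiness 0
#129: 35→46, due 44, tardiness 2
#108: 46→53, due 46, tardiness 7
#122: 53→55, due 54, tardiness 1
Maximum = 7.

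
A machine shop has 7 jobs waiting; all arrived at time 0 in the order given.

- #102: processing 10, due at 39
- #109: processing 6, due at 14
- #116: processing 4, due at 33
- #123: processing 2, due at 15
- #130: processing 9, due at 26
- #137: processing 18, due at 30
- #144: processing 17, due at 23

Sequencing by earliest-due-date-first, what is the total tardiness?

82

EDD (increasing due date): #109 #123 #144 #130 #137 #116 #102.
#109: 0→6, due 14, tardiness 0
#123: 6→8, due 15, tardiness 0
#144: 8→25, due 23, tardiness 2
#130: 25→34, due 26, tardiness 8
#137: 34→52, due 30, tardiness 22
#116: 52→56, due 33, tardiness 23
#102: 56→66, due 39, tardiness 27
Sum = 0+0+2+8+22+23+27 = 82.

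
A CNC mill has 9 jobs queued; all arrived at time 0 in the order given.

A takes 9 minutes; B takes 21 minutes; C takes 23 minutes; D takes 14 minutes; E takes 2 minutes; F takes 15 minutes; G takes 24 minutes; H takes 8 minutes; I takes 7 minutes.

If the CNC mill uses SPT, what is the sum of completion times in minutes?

SPT (increasing processing time): E I H A D F B C G.
E: 0→2
I: 2→9
H: 9→17
A: 17→26
D: 26→40
F: 40→55
B: 55→76
C: 76→99
G: 99→123
Sum = 2+9+17+26+40+55+76+99+123 = 447.

447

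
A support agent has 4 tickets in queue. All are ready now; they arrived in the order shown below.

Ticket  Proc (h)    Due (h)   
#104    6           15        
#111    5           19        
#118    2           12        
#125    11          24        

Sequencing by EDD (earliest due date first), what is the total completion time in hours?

47

EDD (increasing due date): #118 #104 #111 #125.
#118: 0→2
#104: 2→8
#111: 8→13
#125: 13→24
Sum = 2+8+13+24 = 47.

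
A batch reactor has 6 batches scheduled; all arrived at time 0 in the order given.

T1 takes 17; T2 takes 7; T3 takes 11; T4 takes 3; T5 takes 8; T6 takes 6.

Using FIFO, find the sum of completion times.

212

FIFO (arrival order): T1 T2 T3 T4 T5 T6.
T1: 0→17
T2: 17→24
T3: 24→35
T4: 35→38
T5: 38→46
T6: 46→52
Sum = 17+24+35+38+46+52 = 212.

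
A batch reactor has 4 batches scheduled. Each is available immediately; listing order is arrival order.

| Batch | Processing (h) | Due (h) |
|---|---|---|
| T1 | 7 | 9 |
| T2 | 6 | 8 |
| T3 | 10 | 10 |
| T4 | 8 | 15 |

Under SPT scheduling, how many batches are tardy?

SPT (increasing processing time): T2 T1 T4 T3.
T2: 0→6, due 8, tardiness 0
T1: 6→13, due 9, tardiness 4
T4: 13→21, due 15, tardiness 6
T3: 21→31, due 10, tardiness 21
Late batches: 3.

3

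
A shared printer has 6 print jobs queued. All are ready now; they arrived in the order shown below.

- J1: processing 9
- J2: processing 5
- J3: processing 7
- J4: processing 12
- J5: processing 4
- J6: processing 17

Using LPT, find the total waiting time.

LPT (decreasing processing time): J6 J4 J1 J3 J2 J5.
J6: waits 0, runs 0→17
J4: waits 17, runs 17→29
J1: waits 29, runs 29→38
J3: waits 38, runs 38→45
J2: waits 45, runs 45→50
J5: waits 50, runs 50→54
Sum = 0+17+29+38+45+50 = 179.

179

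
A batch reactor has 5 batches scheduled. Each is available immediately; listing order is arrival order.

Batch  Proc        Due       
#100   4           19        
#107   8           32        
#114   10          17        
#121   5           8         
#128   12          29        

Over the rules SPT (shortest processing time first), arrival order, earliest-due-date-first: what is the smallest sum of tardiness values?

9

SPT (increasing processing time): #100 #121 #107 #114 #128.
#100: 0→4, due 19, tardiness 0
#121: 4→9, due 8, tardiness 1
#107: 9→17, due 32, tardiness 0
#114: 17→27, due 17, tardiness 10
#128: 27→39, due 29, tardiness 10
Sum = 0+1+0+10+10 = 21.
FIFO (arrival order): #100 #107 #114 #121 #128.
#100: 0→4, due 19, tardiness 0
#107: 4→12, due 32, tardiness 0
#114: 12→22, due 17, tardiness 5
#121: 22→27, due 8, tardiness 19
#128: 27→39, due 29, tardiness 10
Sum = 0+0+5+19+10 = 34.
EDD (increasing due date): #121 #114 #100 #128 #107.
#121: 0→5, due 8, tardiness 0
#114: 5→15, due 17, tardiness 0
#100: 15→19, due 19, tardiness 0
#128: 19→31, due 29, tardiness 2
#107: 31→39, due 32, tardiness 7
Sum = 0+0+0+2+7 = 9.
SPT 21, FIFO 34, EDD 9 → minimum 9.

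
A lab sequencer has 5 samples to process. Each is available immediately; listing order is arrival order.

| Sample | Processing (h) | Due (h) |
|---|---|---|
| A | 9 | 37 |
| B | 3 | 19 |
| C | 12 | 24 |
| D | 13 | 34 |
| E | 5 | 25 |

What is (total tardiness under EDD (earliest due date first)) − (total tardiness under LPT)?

EDD (increasing due date): B C E D A.
B: 0→3, due 19, tardiness 0
C: 3→15, due 24, tardiness 0
E: 15→20, due 25, tardiness 0
D: 20→33, due 34, tardiness 0
A: 33→42, due 37, tardiness 5
Sum = 0+0+0+0+5 = 5.
LPT (decreasing processing time): D C A E B.
D: 0→13, due 34, tardiness 0
C: 13→25, due 24, tardiness 1
A: 25→34, due 37, tardiness 0
E: 34→39, due 25, tardiness 14
B: 39→42, due 19, tardiness 23
Sum = 0+1+0+14+23 = 38.
Difference = 5 − 38 = -33.

-33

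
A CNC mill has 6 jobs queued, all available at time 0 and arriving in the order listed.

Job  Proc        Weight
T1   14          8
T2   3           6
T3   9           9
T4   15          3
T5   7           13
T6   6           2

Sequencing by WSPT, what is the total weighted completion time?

823

WSPT (decreasing weight/processing-time ratio): T2 T5 T3 T1 T6 T4.
T2: finishes 3, weight 6, w·C = 18
T5: finishes 10, weight 13, w·C = 130
T3: finishes 19, weight 9, w·C = 171
T1: finishes 33, weight 8, w·C = 264
T6: finishes 39, weight 2, w·C = 78
T4: finishes 54, weight 3, w·C = 162
Sum = 18+130+171+264+78+162 = 823.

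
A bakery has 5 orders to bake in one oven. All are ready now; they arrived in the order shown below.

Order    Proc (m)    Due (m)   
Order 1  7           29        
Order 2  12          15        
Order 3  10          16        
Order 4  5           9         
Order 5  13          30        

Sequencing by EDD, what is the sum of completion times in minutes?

EDD (increasing due date): Order 4 Order 2 Order 3 Order 1 Order 5.
Order 4: 0→5
Order 2: 5→17
Order 3: 17→27
Order 1: 27→34
Order 5: 34→47
Sum = 5+17+27+34+47 = 130.

130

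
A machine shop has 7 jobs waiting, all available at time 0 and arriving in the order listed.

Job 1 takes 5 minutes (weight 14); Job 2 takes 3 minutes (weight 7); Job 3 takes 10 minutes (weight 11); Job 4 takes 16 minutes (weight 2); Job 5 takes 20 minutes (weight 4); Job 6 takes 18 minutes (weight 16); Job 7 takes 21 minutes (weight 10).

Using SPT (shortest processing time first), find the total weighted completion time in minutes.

2449

SPT (increasing processing time): Job 2 Job 1 Job 3 Job 4 Job 6 Job 5 Job 7.
Job 2: finishes 3, weight 7, w·C = 21
Job 1: finishes 8, weight 14, w·C = 112
Job 3: finishes 18, weight 11, w·C = 198
Job 4: finishes 34, weight 2, w·C = 68
Job 6: finishes 52, weight 16, w·C = 832
Job 5: finishes 72, weight 4, w·C = 288
Job 7: finishes 93, weight 10, w·C = 930
Sum = 21+112+198+68+832+288+930 = 2449.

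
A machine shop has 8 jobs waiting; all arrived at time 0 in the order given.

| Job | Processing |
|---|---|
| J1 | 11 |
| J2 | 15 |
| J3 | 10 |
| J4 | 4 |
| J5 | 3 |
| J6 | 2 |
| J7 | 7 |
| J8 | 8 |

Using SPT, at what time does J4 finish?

9

SPT (increasing processing time): J6 J5 J4 J7 J8 J3 J1 J2.
J6: 0→2
J5: 2→5
J4: 5→9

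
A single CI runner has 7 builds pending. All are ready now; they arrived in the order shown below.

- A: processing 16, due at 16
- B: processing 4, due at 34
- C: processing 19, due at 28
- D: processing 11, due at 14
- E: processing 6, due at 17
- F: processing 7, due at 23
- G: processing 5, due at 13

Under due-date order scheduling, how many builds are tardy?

EDD (increasing due date): G D A E F C B.
G: 0→5, due 13, tardiness 0
D: 5→16, due 14, tardiness 2
A: 16→32, due 16, tardiness 16
E: 32→38, due 17, tardiness 21
F: 38→45, due 23, tardiness 22
C: 45→64, due 28, tardiness 36
B: 64→68, due 34, tardiness 34
Late builds: 6.

6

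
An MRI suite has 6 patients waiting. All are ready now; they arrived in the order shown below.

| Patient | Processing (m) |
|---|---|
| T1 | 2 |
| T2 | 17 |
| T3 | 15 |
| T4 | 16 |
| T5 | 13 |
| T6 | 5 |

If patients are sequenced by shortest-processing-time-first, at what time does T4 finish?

SPT (increasing processing time): T1 T6 T5 T3 T4 T2.
T1: 0→2
T6: 2→7
T5: 7→20
T3: 20→35
T4: 35→51

51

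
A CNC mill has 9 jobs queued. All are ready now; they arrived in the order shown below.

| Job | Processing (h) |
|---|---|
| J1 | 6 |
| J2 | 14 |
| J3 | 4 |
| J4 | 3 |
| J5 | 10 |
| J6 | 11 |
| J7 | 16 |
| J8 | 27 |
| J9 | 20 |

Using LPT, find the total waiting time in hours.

612

LPT (decreasing processing time): J8 J9 J7 J2 J6 J5 J1 J3 J4.
J8: waits 0, runs 0→27
J9: waits 27, runs 27→47
J7: waits 47, runs 47→63
J2: waits 63, runs 63→77
J6: waits 77, runs 77→88
J5: waits 88, runs 88→98
J1: waits 98, runs 98→104
J3: waits 104, runs 104→108
J4: waits 108, runs 108→111
Sum = 0+27+47+63+77+88+98+104+108 = 612.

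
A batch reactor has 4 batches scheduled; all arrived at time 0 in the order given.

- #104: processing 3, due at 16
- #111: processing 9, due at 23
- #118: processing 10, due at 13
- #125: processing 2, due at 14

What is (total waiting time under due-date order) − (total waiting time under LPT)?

EDD (increasing due date): #118 #125 #104 #111.
#118: waits 0, runs 0→10
#125: waits 10, runs 10→12
#104: waits 12, runs 12→15
#111: waits 15, runs 15→24
Sum = 0+10+12+15 = 37.
LPT (decreasing processing time): #118 #111 #104 #125.
#118: waits 0, runs 0→10
#111: waits 10, runs 10→19
#104: waits 19, runs 19→22
#125: waits 22, runs 22→24
Sum = 0+10+19+22 = 51.
Difference = 37 − 51 = -14.

-14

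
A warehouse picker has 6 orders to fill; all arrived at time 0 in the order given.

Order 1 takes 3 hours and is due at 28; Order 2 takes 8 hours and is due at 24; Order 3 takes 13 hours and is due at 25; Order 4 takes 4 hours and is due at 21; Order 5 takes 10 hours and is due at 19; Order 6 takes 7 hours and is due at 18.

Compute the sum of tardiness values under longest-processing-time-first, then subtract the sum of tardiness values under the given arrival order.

16

LPT (decreasing processing time): Order 3 Order 5 Order 2 Order 6 Order 4 Order 1.
Order 3: 0→13, due 25, tardiness 0
Order 5: 13→23, due 19, tardiness 4
Order 2: 23→31, due 24, tardiness 7
Order 6: 31→38, due 18, tardiness 20
Order 4: 38→42, due 21, tardiness 21
Order 1: 42→45, due 28, tardiness 17
Sum = 0+4+7+20+21+17 = 69.
FIFO (arrival order): Order 1 Order 2 Order 3 Order 4 Order 5 Order 6.
Order 1: 0→3, due 28, tardiness 0
Order 2: 3→11, due 24, tardiness 0
Order 3: 11→24, due 25, tardiness 0
Order 4: 24→28, due 21, tardiness 7
Order 5: 28→38, due 19, tardiness 19
Order 6: 38→45, due 18, tardiness 27
Sum = 0+0+0+7+19+27 = 53.
Difference = 69 − 53 = 16.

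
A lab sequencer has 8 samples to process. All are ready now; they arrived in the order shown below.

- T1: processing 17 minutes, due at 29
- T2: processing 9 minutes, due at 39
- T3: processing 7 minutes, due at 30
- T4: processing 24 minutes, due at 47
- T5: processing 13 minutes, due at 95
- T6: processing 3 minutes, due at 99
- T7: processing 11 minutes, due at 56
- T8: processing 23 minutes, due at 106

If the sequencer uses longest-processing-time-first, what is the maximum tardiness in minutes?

74

LPT (decreasing processing time): T4 T8 T1 T5 T7 T2 T3 T6.
T4: 0→24, due 47, tardiness 0
T8: 24→47, due 106, tardiness 0
T1: 47→64, due 29, tardiness 35
T5: 64→77, due 95, tardiness 0
T7: 77→88, due 56, tardiness 32
T2: 88→97, due 39, tardiness 58
T3: 97→104, due 30, tardiness 74
T6: 104→107, due 99, tardiness 8
Maximum = 74.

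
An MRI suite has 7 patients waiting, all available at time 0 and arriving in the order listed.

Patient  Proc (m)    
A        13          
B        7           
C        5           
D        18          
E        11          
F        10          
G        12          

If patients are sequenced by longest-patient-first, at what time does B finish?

71

LPT (decreasing processing time): D A G E F B C.
D: 0→18
A: 18→31
G: 31→43
E: 43→54
F: 54→64
B: 64→71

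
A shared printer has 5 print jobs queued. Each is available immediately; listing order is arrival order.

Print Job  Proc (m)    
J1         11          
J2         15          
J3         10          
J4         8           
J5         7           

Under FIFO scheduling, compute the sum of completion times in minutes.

168

FIFO (arrival order): J1 J2 J3 J4 J5.
J1: 0→11
J2: 11→26
J3: 26→36
J4: 36→44
J5: 44→51
Sum = 11+26+36+44+51 = 168.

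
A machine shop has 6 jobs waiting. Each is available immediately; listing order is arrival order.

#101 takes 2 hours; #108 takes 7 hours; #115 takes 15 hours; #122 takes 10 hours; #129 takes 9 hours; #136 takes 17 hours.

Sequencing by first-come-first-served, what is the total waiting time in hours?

112

FIFO (arrival order): #101 #108 #115 #122 #129 #136.
#101: waits 0, runs 0→2
#108: waits 2, runs 2→9
#115: waits 9, runs 9→24
#122: waits 24, runs 24→34
#129: waits 34, runs 34→43
#136: waits 43, runs 43→60
Sum = 0+2+9+24+34+43 = 112.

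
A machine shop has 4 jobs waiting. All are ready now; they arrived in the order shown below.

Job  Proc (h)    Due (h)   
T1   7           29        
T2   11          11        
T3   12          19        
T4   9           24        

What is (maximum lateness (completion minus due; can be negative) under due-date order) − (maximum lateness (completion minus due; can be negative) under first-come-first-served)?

-5

EDD (increasing due date): T2 T3 T4 T1.
T2: 0→11, due 11, lateness 0
T3: 11→23, due 19, lateness 4
T4: 23→32, due 24, lateness 8
T1: 32→39, due 29, lateness 10
Maximum = 10.
FIFO (arrival order): T1 T2 T3 T4.
T1: 0→7, due 29, lateness -22
T2: 7→18, due 11, lateness 7
T3: 18→30, due 19, lateness 11
T4: 30→39, due 24, lateness 15
Maximum = 15.
Difference = 10 − 15 = -5.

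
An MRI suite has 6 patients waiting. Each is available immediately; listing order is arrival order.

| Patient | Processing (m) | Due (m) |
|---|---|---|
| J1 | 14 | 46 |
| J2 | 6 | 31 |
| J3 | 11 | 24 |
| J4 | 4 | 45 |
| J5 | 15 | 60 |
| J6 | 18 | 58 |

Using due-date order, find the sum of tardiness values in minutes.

EDD (increasing due date): J3 J2 J4 J1 J6 J5.
J3: 0→11, due 24, tardiness 0
J2: 11→17, due 31, tardiness 0
J4: 17→21, due 45, tardiness 0
J1: 21→35, due 46, tardiness 0
J6: 35→53, due 58, tardiness 0
J5: 53→68, due 60, tardiness 8
Sum = 0+0+0+0+0+8 = 8.

8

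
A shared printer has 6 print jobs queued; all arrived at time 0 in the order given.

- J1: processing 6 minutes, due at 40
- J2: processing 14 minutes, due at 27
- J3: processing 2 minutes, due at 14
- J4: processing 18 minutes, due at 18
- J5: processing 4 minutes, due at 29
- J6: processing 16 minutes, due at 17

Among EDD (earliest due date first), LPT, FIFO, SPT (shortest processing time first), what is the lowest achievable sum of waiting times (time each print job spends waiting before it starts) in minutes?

88

EDD (increasing due date): J3 J6 J4 J2 J5 J1.
J3: waits 0, runs 0→2
J6: waits 2, runs 2→18
J4: waits 18, runs 18→36
J2: waits 36, runs 36→50
J5: waits 50, runs 50→54
J1: waits 54, runs 54→60
Sum = 0+2+18+36+50+54 = 160.
LPT (decreasing processing time): J4 J6 J2 J1 J5 J3.
J4: waits 0, runs 0→18
J6: waits 18, runs 18→34
J2: waits 34, runs 34→48
J1: waits 48, runs 48→54
J5: waits 54, runs 54→58
J3: waits 58, runs 58→60
Sum = 0+18+34+48+54+58 = 212.
FIFO (arrival order): J1 J2 J3 J4 J5 J6.
J1: waits 0, runs 0→6
J2: waits 6, runs 6→20
J3: waits 20, runs 20→22
J4: waits 22, runs 22→40
J5: waits 40, runs 40→44
J6: waits 44, runs 44→60
Sum = 0+6+20+22+40+44 = 132.
SPT (increasing processing time): J3 J5 J1 J2 J6 J4.
J3: waits 0, runs 0→2
J5: waits 2, runs 2→6
J1: waits 6, runs 6→12
J2: waits 12, runs 12→26
J6: waits 26, runs 26→42
J4: waits 42, runs 42→60
Sum = 0+2+6+12+26+42 = 88.
EDD 160, LPT 212, FIFO 132, SPT 88 → minimum 88.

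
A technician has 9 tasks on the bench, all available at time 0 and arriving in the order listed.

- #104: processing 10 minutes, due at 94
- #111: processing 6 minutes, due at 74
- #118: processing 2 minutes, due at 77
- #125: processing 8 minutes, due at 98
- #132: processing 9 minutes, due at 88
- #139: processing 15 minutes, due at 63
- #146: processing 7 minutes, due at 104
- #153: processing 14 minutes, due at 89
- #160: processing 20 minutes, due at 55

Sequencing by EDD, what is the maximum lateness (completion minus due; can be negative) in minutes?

EDD (increasing due date): #160 #139 #111 #118 #132 #153 #104 #125 #146.
#160: 0→20, due 55, lateness -35
#139: 20→35, due 63, lateness -28
#111: 35→41, due 74, lateness -33
#118: 41→43, due 77, lateness -34
#132: 43→52, due 88, lateness -36
#153: 52→66, due 89, lateness -23
#104: 66→76, due 94, lateness -18
#125: 76→84, due 98, lateness -14
#146: 84→91, due 104, lateness -13
Maximum = -13.

-13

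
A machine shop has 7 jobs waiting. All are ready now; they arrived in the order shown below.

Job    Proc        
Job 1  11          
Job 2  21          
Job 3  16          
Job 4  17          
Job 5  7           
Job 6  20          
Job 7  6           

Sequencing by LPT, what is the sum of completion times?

469

LPT (decreasing processing time): Job 2 Job 6 Job 4 Job 3 Job 1 Job 5 Job 7.
Job 2: 0→21
Job 6: 21→41
Job 4: 41→58
Job 3: 58→74
Job 1: 74→85
Job 5: 85→92
Job 7: 92→98
Sum = 21+41+58+74+85+92+98 = 469.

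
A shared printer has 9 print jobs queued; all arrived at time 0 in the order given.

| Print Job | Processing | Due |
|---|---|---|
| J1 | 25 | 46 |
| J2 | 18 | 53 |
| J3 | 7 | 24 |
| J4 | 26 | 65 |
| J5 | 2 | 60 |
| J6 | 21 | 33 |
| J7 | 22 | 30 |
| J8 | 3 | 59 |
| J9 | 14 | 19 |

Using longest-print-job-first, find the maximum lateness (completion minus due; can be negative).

LPT (decreasing processing time): J4 J1 J7 J6 J2 J9 J3 J8 J5.
J4: 0→26, due 65, lateness -39
J1: 26→51, due 46, lateness 5
J7: 51→73, due 30, lateness 43
J6: 73→94, due 33, lateness 61
J2: 94→112, due 53, lateness 59
J9: 112→126, due 19, lateness 107
J3: 126→133, due 24, lateness 109
J8: 133→136, due 59, lateness 77
J5: 136→138, due 60, lateness 78
Maximum = 109.

109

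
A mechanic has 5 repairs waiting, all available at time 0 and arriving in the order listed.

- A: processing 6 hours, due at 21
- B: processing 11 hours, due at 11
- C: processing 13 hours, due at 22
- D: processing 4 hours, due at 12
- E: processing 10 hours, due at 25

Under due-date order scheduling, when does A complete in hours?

EDD (increasing due date): B D A C E.
B: 0→11
D: 11→15
A: 15→21

21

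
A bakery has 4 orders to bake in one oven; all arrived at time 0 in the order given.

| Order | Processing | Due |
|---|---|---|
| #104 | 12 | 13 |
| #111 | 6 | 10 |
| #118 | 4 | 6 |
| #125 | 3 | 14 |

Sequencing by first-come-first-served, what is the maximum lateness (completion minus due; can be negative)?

FIFO (arrival order): #104 #111 #118 #125.
#104: 0→12, due 13, lateness -1
#111: 12→18, due 10, lateness 8
#118: 18→22, due 6, lateness 16
#125: 22→25, due 14, lateness 11
Maximum = 16.

16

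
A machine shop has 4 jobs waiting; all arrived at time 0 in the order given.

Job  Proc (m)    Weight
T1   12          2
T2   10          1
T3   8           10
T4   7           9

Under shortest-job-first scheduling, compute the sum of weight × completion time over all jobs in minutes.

312

SPT (increasing processing time): T4 T3 T2 T1.
T4: finishes 7, weight 9, w·C = 63
T3: finishes 15, weight 10, w·C = 150
T2: finishes 25, weight 1, w·C = 25
T1: finishes 37, weight 2, w·C = 74
Sum = 63+150+25+74 = 312.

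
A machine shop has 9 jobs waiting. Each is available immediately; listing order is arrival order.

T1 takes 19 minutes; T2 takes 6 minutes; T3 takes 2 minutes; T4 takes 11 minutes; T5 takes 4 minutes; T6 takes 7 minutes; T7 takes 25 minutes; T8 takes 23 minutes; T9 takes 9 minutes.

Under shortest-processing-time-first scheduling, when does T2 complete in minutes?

SPT (increasing processing time): T3 T5 T2 T6 T9 T4 T1 T8 T7.
T3: 0→2
T5: 2→6
T2: 6→12

12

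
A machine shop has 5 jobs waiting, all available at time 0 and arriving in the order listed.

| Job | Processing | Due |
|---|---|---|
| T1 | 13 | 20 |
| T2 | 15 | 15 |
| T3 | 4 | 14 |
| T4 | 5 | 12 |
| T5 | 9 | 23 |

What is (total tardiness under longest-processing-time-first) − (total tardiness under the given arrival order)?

5

LPT (decreasing processing time): T2 T1 T5 T4 T3.
T2: 0→15, due 15, tardiness 0
T1: 15→28, due 20, tardiness 8
T5: 28→37, due 23, tardiness 14
T4: 37→42, due 12, tardiness 30
T3: 42→46, due 14, tardiness 32
Sum = 0+8+14+30+32 = 84.
FIFO (arrival order): T1 T2 T3 T4 T5.
T1: 0→13, due 20, tardiness 0
T2: 13→28, due 15, tardiness 13
T3: 28→32, due 14, tardiness 18
T4: 32→37, due 12, tardiness 25
T5: 37→46, due 23, tardiness 23
Sum = 0+13+18+25+23 = 79.
Difference = 84 − 79 = 5.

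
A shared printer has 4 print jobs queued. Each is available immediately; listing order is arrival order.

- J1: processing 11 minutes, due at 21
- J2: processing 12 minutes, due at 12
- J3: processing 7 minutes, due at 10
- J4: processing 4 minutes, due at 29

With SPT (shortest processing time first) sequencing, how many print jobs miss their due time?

3

SPT (increasing processing time): J4 J3 J1 J2.
J4: 0→4, due 29, tardiness 0
J3: 4→11, due 10, tardiness 1
J1: 11→22, due 21, tardiness 1
J2: 22→34, due 12, tardiness 22
Late print jobs: 3.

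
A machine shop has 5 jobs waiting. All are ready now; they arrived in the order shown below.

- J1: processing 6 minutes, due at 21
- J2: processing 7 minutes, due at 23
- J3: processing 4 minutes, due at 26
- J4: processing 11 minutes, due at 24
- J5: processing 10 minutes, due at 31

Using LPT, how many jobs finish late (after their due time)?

LPT (decreasing processing time): J4 J5 J2 J1 J3.
J4: 0→11, due 24, tardiness 0
J5: 11→21, due 31, tardiness 0
J2: 21→28, due 23, tardiness 5
J1: 28→34, due 21, tardiness 13
J3: 34→38, due 26, tardiness 12
Late jobs: 3.

3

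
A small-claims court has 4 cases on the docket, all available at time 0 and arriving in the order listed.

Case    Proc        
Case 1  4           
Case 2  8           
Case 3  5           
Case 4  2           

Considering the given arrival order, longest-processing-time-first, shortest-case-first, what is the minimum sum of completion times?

FIFO (arrival order): Case 1 Case 2 Case 3 Case 4.
Case 1: 0→4
Case 2: 4→12
Case 3: 12→17
Case 4: 17→19
Sum = 4+12+17+19 = 52.
LPT (decreasing processing time): Case 2 Case 3 Case 1 Case 4.
Case 2: 0→8
Case 3: 8→13
Case 1: 13→17
Case 4: 17→19
Sum = 8+13+17+19 = 57.
SPT (increasing processing time): Case 4 Case 1 Case 3 Case 2.
Case 4: 0→2
Case 1: 2→6
Case 3: 6→11
Case 2: 11→19
Sum = 2+6+11+19 = 38.
FIFO 52, LPT 57, SPT 38 → minimum 38.

38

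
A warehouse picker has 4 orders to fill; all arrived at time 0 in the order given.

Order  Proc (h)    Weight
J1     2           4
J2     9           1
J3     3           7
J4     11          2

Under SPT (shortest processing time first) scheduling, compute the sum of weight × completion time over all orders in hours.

107

SPT (increasing processing time): J1 J3 J2 J4.
J1: finishes 2, weight 4, w·C = 8
J3: finishes 5, weight 7, w·C = 35
J2: finishes 14, weight 1, w·C = 14
J4: finishes 25, weight 2, w·C = 50
Sum = 8+35+14+50 = 107.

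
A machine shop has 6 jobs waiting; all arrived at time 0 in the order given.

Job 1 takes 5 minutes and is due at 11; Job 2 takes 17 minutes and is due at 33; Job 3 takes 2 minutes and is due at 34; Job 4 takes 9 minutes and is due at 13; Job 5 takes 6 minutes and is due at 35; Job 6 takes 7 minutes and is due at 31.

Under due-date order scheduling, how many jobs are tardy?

4

EDD (increasing due date): Job 1 Job 4 Job 6 Job 2 Job 3 Job 5.
Job 1: 0→5, due 11, tardiness 0
Job 4: 5→14, due 13, tardiness 1
Job 6: 14→21, due 31, tardiness 0
Job 2: 21→38, due 33, tardiness 5
Job 3: 38→40, due 34, tardiness 6
Job 5: 40→46, due 35, tardiness 11
Late jobs: 4.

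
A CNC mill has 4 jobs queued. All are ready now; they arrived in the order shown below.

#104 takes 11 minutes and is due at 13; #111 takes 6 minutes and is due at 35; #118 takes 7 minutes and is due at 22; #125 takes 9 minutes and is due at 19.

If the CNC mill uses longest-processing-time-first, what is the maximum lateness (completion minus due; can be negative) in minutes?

LPT (decreasing processing time): #104 #125 #118 #111.
#104: 0→11, due 13, lateness -2
#125: 11→20, due 19, lateness 1
#118: 20→27, due 22, lateness 5
#111: 27→33, due 35, lateness -2
Maximum = 5.

5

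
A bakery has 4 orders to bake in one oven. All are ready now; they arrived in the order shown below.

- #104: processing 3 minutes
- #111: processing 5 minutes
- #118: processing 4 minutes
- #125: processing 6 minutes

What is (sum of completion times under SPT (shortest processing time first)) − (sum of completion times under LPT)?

-10

SPT (increasing processing time): #104 #118 #111 #125.
#104: 0→3
#118: 3→7
#111: 7→12
#125: 12→18
Sum = 3+7+12+18 = 40.
LPT (decreasing processing time): #125 #111 #118 #104.
#125: 0→6
#111: 6→11
#118: 11→15
#104: 15→18
Sum = 6+11+15+18 = 50.
Difference = 40 − 50 = -10.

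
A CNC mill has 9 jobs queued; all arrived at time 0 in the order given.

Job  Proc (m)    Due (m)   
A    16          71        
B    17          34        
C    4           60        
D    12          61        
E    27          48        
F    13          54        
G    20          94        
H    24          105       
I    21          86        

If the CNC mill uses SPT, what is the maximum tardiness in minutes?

SPT (increasing processing time): C D F A B G I H E.
C: 0→4, due 60, tardiness 0
D: 4→16, due 61, tardiness 0
F: 16→29, due 54, tardiness 0
A: 29→45, due 71, tardiness 0
B: 45→62, due 34, tardiness 28
G: 62→82, due 94, tardiness 0
I: 82→103, due 86, tardiness 17
H: 103→127, due 105, tardiness 22
E: 127→154, due 48, tardiness 106
Maximum = 106.

106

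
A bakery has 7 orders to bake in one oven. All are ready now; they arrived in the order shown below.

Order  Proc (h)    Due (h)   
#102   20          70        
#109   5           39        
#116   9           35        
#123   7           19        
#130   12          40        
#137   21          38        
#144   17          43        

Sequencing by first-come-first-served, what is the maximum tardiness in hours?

FIFO (arrival order): #102 #109 #116 #123 #130 #137 #144.
#102: 0→20, due 70, tardiness 0
#109: 20→25, due 39, tardiness 0
#116: 25→34, due 35, tardiness 0
#123: 34→41, due 19, tardiness 22
#130: 41→53, due 40, tardiness 13
#137: 53→74, due 38, tardiness 36
#144: 74→91, due 43, tardiness 48
Maximum = 48.

48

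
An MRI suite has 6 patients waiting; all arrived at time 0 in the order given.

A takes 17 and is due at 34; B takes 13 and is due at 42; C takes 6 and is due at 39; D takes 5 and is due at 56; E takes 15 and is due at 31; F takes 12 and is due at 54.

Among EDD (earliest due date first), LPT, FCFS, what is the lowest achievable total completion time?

248

EDD (increasing due date): E A C B F D.
E: 0→15
A: 15→32
C: 32→38
B: 38→51
F: 51→63
D: 63→68
Sum = 15+32+38+51+63+68 = 267.
LPT (decreasing processing time): A E B F C D.
A: 0→17
E: 17→32
B: 32→45
F: 45→57
C: 57→63
D: 63→68
Sum = 17+32+45+57+63+68 = 282.
FIFO (arrival order): A B C D E F.
A: 0→17
B: 17→30
C: 30→36
D: 36→41
E: 41→56
F: 56→68
Sum = 17+30+36+41+56+68 = 248.
EDD 267, LPT 282, FIFO 248 → minimum 248.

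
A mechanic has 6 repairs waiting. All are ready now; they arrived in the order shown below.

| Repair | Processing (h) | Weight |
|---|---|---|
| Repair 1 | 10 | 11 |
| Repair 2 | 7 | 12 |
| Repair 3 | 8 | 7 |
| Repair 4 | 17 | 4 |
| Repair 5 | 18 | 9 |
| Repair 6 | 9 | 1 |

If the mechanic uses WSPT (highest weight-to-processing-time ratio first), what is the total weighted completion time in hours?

1142

WSPT (decreasing weight/processing-time ratio): Repair 2 Repair 1 Repair 3 Repair 5 Repair 4 Repair 6.
Repair 2: finishes 7, weight 12, w·C = 84
Repair 1: finishes 17, weight 11, w·C = 187
Repair 3: finishes 25, weight 7, w·C = 175
Repair 5: finishes 43, weight 9, w·C = 387
Repair 4: finishes 60, weight 4, w·C = 240
Repair 6: finishes 69, weight 1, w·C = 69
Sum = 84+187+175+387+240+69 = 1142.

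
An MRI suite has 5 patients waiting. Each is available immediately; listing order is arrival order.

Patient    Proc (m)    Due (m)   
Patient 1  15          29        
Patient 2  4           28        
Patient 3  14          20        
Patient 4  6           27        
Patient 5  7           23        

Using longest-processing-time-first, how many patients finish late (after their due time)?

LPT (decreasing processing time): Patient 1 Patient 3 Patient 5 Patient 4 Patient 2.
Patient 1: 0→15, due 29, tardiness 0
Patient 3: 15→29, due 20, tardiness 9
Patient 5: 29→36, due 23, tardiness 13
Patient 4: 36→42, due 27, tardiness 15
Patient 2: 42→46, due 28, tardiness 18
Late patients: 4.

4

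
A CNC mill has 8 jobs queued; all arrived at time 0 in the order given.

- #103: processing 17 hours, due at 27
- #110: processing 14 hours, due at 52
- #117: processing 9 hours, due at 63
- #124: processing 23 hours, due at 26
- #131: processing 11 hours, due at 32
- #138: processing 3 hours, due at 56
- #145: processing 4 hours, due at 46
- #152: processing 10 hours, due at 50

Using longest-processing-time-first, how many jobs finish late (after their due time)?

LPT (decreasing processing time): #124 #103 #110 #131 #152 #117 #145 #138.
#124: 0→23, due 26, tardiness 0
#103: 23→40, due 27, tardiness 13
#110: 40→54, due 52, tardiness 2
#131: 54→65, due 32, tardiness 33
#152: 65→75, due 50, tardiness 25
#117: 75→84, due 63, tardiness 21
#145: 84→88, due 46, tardiness 42
#138: 88→91, due 56, tardiness 35
Late jobs: 7.

7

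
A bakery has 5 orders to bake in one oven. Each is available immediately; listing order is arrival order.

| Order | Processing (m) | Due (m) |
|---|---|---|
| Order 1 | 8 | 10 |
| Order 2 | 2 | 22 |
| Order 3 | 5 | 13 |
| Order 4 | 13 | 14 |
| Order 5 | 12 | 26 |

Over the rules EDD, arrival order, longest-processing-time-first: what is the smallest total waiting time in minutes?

EDD (increasing due date): Order 1 Order 3 Order 4 Order 2 Order 5.
Order 1: waits 0, runs 0→8
Order 3: waits 8, runs 8→13
Order 4: waits 13, runs 13→26
Order 2: waits 26, runs 26→28
Order 5: waits 28, runs 28→40
Sum = 0+8+13+26+28 = 75.
FIFO (arrival order): Order 1 Order 2 Order 3 Order 4 Order 5.
Order 1: waits 0, runs 0→8
Order 2: waits 8, runs 8→10
Order 3: waits 10, runs 10→15
Order 4: waits 15, runs 15→28
Order 5: waits 28, runs 28→40
Sum = 0+8+10+15+28 = 61.
LPT (decreasing processing time): Order 4 Order 5 Order 1 Order 3 Order 2.
Order 4: waits 0, runs 0→13
Order 5: waits 13, runs 13→25
Order 1: waits 25, runs 25→33
Order 3: waits 33, runs 33→38
Order 2: waits 38, runs 38→40
Sum = 0+13+25+33+38 = 109.
EDD 75, FIFO 61, LPT 109 → minimum 61.

61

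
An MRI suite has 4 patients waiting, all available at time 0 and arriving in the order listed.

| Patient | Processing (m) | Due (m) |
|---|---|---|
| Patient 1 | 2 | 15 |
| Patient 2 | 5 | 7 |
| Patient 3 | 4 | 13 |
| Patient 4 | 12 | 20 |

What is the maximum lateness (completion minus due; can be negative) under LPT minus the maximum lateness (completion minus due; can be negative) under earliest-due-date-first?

7

LPT (decreasing processing time): Patient 4 Patient 2 Patient 3 Patient 1.
Patient 4: 0→12, due 20, lateness -8
Patient 2: 12→17, due 7, lateness 10
Patient 3: 17→21, due 13, lateness 8
Patient 1: 21→23, due 15, lateness 8
Maximum = 10.
EDD (increasing due date): Patient 2 Patient 3 Patient 1 Patient 4.
Patient 2: 0→5, due 7, lateness -2
Patient 3: 5→9, due 13, lateness -4
Patient 1: 9→11, due 15, lateness -4
Patient 4: 11→23, due 20, lateness 3
Maximum = 3.
Difference = 10 − 3 = 7.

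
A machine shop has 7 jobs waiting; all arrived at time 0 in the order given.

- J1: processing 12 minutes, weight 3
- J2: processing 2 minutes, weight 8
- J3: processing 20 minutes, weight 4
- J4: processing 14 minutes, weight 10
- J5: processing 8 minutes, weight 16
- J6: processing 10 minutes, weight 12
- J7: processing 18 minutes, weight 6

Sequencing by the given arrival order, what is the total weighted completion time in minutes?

2956

FIFO (arrival order): J1 J2 J3 J4 J5 J6 J7.
J1: finishes 12, weight 3, w·C = 36
J2: finishes 14, weight 8, w·C = 112
J3: finishes 34, weight 4, w·C = 136
J4: finishes 48, weight 10, w·C = 480
J5: finishes 56, weight 16, w·C = 896
J6: finishes 66, weight 12, w·C = 792
J7: finishes 84, weight 6, w·C = 504
Sum = 36+112+136+480+896+792+504 = 2956.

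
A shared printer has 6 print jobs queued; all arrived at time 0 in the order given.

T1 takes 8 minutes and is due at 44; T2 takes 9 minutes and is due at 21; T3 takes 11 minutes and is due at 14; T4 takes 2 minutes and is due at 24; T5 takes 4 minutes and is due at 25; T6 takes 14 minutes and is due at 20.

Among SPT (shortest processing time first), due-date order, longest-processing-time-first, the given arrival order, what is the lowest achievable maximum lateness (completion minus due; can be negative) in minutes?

SPT (increasing processing time): T4 T5 T1 T2 T3 T6.
T4: 0→2, due 24, lateness -22
T5: 2→6, due 25, lateness -19
T1: 6→14, due 44, lateness -30
T2: 14→23, due 21, lateness 2
T3: 23→34, due 14, lateness 20
T6: 34→48, due 20, lateness 28
Maximum = 28.
EDD (increasing due date): T3 T6 T2 T4 T5 T1.
T3: 0→11, due 14, lateness -3
T6: 11→25, due 20, lateness 5
T2: 25→34, due 21, lateness 13
T4: 34→36, due 24, lateness 12
T5: 36→40, due 25, lateness 15
T1: 40→48, due 44, lateness 4
Maximum = 15.
LPT (decreasing processing time): T6 T3 T2 T1 T5 T4.
T6: 0→14, due 20, lateness -6
T3: 14→25, due 14, lateness 11
T2: 25→34, due 21, lateness 13
T1: 34→42, due 44, lateness -2
T5: 42→46, due 25, lateness 21
T4: 46→48, due 24, lateness 24
Maximum = 24.
FIFO (arrival order): T1 T2 T3 T4 T5 T6.
T1: 0→8, due 44, lateness -36
T2: 8→17, due 21, lateness -4
T3: 17→28, due 14, lateness 14
T4: 28→30, due 24, lateness 6
T5: 30→34, due 25, lateness 9
T6: 34→48, due 20, lateness 28
Maximum = 28.
SPT 28, EDD 15, LPT 24, FIFO 28 → minimum 15.

15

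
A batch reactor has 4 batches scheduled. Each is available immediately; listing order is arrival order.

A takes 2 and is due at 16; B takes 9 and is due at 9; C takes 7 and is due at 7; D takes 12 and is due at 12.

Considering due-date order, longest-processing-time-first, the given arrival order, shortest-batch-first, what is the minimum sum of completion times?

EDD (increasing due date): C B D A.
C: 0→7
B: 7→16
D: 16→28
A: 28→30
Sum = 7+16+28+30 = 81.
LPT (decreasing processing time): D B C A.
D: 0→12
B: 12→21
C: 21→28
A: 28→30
Sum = 12+21+28+30 = 91.
FIFO (arrival order): A B C D.
A: 0→2
B: 2→11
C: 11→18
D: 18→30
Sum = 2+11+18+30 = 61.
SPT (increasing processing time): A C B D.
A: 0→2
C: 2→9
B: 9→18
D: 18→30
Sum = 2+9+18+30 = 59.
EDD 81, LPT 91, FIFO 61, SPT 59 → minimum 59.

59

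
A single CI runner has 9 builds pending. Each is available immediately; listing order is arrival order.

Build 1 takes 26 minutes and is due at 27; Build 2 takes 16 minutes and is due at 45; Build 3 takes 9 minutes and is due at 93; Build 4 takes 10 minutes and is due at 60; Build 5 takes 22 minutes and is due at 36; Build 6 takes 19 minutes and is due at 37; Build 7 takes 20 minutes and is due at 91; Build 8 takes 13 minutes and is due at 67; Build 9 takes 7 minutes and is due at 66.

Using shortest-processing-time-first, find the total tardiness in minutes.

245

SPT (increasing processing time): Build 9 Build 3 Build 4 Build 8 Build 2 Build 6 Build 7 Build 5 Build 1.
Build 9: 0→7, due 66, tardiness 0
Build 3: 7→16, due 93, tardiness 0
Build 4: 16→26, due 60, tardiness 0
Build 8: 26→39, due 67, tardiness 0
Build 2: 39→55, due 45, tardiness 10
Build 6: 55→74, due 37, tardiness 37
Build 7: 74→94, due 91, tardiness 3
Build 5: 94→116, due 36, tardiness 80
Build 1: 116→142, due 27, tardiness 115
Sum = 0+0+0+0+10+37+3+80+115 = 245.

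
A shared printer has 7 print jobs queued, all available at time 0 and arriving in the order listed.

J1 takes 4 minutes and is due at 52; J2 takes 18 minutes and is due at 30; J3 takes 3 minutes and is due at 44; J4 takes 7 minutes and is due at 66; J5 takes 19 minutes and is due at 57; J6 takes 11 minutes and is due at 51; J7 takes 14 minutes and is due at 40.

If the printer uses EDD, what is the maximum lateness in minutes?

12

EDD (increasing due date): J2 J7 J3 J6 J1 J5 J4.
J2: 0→18, due 30, lateness -12
J7: 18→32, due 40, lateness -8
J3: 32→35, due 44, lateness -9
J6: 35→46, due 51, lateness -5
J1: 46→50, due 52, lateness -2
J5: 50→69, due 57, lateness 12
J4: 69→76, due 66, lateness 10
Maximum = 12.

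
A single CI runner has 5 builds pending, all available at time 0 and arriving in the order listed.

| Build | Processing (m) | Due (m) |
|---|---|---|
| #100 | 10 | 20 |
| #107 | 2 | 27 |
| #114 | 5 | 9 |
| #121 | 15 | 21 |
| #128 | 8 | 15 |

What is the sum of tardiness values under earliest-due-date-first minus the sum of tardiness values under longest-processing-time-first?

-32

EDD (increasing due date): #114 #128 #100 #121 #107.
#114: 0→5, due 9, tardiness 0
#128: 5→13, due 15, tardiness 0
#100: 13→23, due 20, tardiness 3
#121: 23→38, due 21, tardiness 17
#107: 38→40, due 27, tardiness 13
Sum = 0+0+3+17+13 = 33.
LPT (decreasing processing time): #121 #100 #128 #114 #107.
#121: 0→15, due 21, tardiness 0
#100: 15→25, due 20, tardiness 5
#128: 25→33, due 15, tardiness 18
#114: 33→38, due 9, tardiness 29
#107: 38→40, due 27, tardiness 13
Sum = 0+5+18+29+13 = 65.
Difference = 33 − 65 = -32.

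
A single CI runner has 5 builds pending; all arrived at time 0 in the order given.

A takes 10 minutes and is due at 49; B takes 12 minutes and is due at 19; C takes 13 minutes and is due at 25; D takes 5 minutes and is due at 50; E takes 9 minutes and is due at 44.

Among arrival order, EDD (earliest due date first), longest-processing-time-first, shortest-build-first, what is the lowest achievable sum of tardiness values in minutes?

FIFO (arrival order): A B C D E.
A: 0→10, due 49, tardiness 0
B: 10→22, due 19, tardiness 3
C: 22→35, due 25, tardiness 10
D: 35→40, due 50, tardiness 0
E: 40→49, due 44, tardiness 5
Sum = 0+3+10+0+5 = 18.
EDD (increasing due date): B C E A D.
B: 0→12, due 19, tardiness 0
C: 12→25, due 25, tardiness 0
E: 25→34, due 44, tardiness 0
A: 34→44, due 49, tardiness 0
D: 44→49, due 50, tardiness 0
Sum = 0+0+0+0+0 = 0.
LPT (decreasing processing time): C B A E D.
C: 0→13, due 25, tardiness 0
B: 13→25, due 19, tardiness 6
A: 25→35, due 49, tardiness 0
E: 35→44, due 44, tardiness 0
D: 44→49, due 50, tardiness 0
Sum = 0+6+0+0+0 = 6.
SPT (increasing processing time): D E A B C.
D: 0→5, due 50, tardiness 0
E: 5→14, due 44, tardiness 0
A: 14→24, due 49, tardiness 0
B: 24→36, due 19, tardiness 17
C: 36→49, due 25, tardiness 24
Sum = 0+0+0+17+24 = 41.
FIFO 18, EDD 0, LPT 6, SPT 41 → minimum 0.

0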